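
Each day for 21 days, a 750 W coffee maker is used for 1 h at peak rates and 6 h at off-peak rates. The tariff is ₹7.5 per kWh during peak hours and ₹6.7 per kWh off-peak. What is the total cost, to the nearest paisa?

₹751.28

Peak energy = 0.75 kW × 1 h × 21 = 15.75 kWh
Off-peak energy = 0.75 kW × 6 h × 21 = 94.5 kWh
Cost = 15.75 × ₹7.5 + 94.5 × ₹6.7 = ₹118.125 + ₹633.15 = ₹751.28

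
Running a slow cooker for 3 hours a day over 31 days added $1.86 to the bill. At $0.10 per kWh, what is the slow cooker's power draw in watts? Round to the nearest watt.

Energy = $1.86 ÷ $0.10/kWh = 18.6 kWh
Runtime = 3 h/day × 31 days = 93 h
Power = 18.6 kWh ÷ 93 h = 0.2 kW = 200 W

200 W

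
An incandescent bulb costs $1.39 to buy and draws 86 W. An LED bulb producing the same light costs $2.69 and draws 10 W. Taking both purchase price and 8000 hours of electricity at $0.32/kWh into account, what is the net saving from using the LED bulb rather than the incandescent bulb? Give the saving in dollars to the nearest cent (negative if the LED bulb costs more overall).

incandescent bulb: $1.39 + (86/1000) kW × 8000 h × $0.32 = $1.39 + $220.16 = $221.55
LED bulb: $2.69 + (10/1000) kW × 8000 h × $0.32 = $2.69 + $25.6 = $28.29
Saving = $221.55 − $28.29 = $193.26

$193.26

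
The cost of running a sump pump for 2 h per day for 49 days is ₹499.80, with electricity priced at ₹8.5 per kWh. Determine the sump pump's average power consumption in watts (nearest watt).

600 W

Energy = ₹499.80 ÷ ₹8.5/kWh = 58.8 kWh
Runtime = 2 h/day × 49 days = 98 h
Power = 58.8 kWh ÷ 98 h = 0.6 kW = 600 W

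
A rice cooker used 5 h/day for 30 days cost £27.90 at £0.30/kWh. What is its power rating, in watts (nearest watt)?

Energy = £27.90 ÷ £0.30/kWh = 93 kWh
Runtime = 5 h/day × 30 days = 150 h
Power = 93 kWh ÷ 150 h = 0.62 kW = 620 W

620 W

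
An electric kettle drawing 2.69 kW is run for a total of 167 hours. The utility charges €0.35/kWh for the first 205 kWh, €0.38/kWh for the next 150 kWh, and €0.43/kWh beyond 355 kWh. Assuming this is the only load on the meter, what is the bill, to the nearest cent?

€169.27

Energy = 2.69 kW × 167 h = 449.23 kWh
Tier 1 (0–205 kWh): 205 × €0.35 = €71.75
Tier 2 (205–355 kWh): 150 × €0.38 = €57
Above 355 kWh: 94.23 × €0.43 = €40.5189
Bill = €169.27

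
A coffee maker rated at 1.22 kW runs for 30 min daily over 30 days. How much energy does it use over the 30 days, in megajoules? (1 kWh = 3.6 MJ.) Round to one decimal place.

65.9 MJ

Runtime = 30 min × 30 = 900 min = 15 h
Energy = 1.22 kW × 15 h = 18.3 kWh
= 18.3 × 3.6 MJ = 65.9 MJ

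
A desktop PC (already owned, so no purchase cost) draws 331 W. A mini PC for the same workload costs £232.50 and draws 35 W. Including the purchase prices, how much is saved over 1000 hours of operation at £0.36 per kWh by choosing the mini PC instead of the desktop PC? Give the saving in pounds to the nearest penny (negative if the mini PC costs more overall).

-£125.94

desktop PC: £0.00 + (331/1000) kW × 1000 h × £0.36 = £0.00 + £119.16 = £119.16
mini PC: £232.50 + (35/1000) kW × 1000 h × £0.36 = £232.50 + £12.6 = £245.1
Saving = £119.16 − £245.1 = −£125.94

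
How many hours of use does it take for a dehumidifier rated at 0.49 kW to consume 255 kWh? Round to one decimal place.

520.4 h

Hours = 255 kWh ÷ 0.49 kW = 520.4 h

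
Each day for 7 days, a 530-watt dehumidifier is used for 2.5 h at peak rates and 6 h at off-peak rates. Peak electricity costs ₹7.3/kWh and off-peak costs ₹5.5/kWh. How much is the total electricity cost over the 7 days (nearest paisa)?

₹190.14

Peak energy = 0.53 kW × 2.5 h × 7 = 9.275 kWh
Off-peak energy = 0.53 kW × 6 h × 7 = 22.26 kWh
Cost = 9.275 × ₹7.3 + 22.26 × ₹5.5 = ₹67.7075 + ₹122.43 = ₹190.14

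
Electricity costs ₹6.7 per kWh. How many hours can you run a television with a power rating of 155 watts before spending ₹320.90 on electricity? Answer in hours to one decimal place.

Energy available = ₹320.90 ÷ ₹6.7/kWh = 47.8955 kWh
Hours = 47.8955 kWh ÷ 0.155 kW = 309.0 h

309.0 h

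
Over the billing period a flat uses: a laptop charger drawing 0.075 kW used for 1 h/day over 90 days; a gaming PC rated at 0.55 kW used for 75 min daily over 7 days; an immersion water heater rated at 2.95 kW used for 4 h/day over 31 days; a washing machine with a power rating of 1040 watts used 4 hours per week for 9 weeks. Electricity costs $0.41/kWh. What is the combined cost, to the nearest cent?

$170.07

laptop charger: Runtime = 1 h/day × 90 days = 90 h
laptop charger: 0.075 kW × 90 h = 6.75 kWh
gaming PC: Runtime = 75 min × 7 = 525 min = 8.75 h
gaming PC: 0.55 kW × 8.75 h = 4.8125 kWh
immersion water heater: Runtime = 4 h/day × 31 days = 124 h
immersion water heater: 2.95 kW × 124 h = 365.8 kWh
washing machine: Runtime = 4 h/week × 9 weeks = 36 h
washing machine: 1.04 kW × 36 h = 37.44 kWh
Total energy = 414.8025 kWh
Cost = 414.8025 × $0.41 = $170.07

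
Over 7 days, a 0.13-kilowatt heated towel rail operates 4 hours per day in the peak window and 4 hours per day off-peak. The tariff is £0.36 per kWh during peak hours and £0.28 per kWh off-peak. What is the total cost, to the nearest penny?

Peak energy = 0.13 kW × 4 h × 7 = 3.64 kWh
Off-peak energy = 0.13 kW × 4 h × 7 = 3.64 kWh
Cost = 3.64 × £0.36 + 3.64 × £0.28 = £1.3104 + £1.0192 = £2.33

£2.33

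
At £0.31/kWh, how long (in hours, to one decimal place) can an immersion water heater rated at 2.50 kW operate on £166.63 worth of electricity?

Energy available = £166.63 ÷ £0.31/kWh = 537.5161 kWh
Hours = 537.5161 kWh ÷ 2.5 kW = 215.0 h

215.0 h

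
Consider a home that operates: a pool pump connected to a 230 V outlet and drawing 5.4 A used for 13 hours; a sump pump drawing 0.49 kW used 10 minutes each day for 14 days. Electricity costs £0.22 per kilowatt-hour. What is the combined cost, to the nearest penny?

pool pump: Power = 5.4 A × 230 V = 1242 W = 1.242 kW
pool pump: 1.242 kW × 13 h = 16.146 kWh
sump pump: Runtime = 10 min × 14 = 140 min = 2.333333… h
sump pump: 0.49 kW × 2.333333… h = 1.143333… kWh
Total energy = 17.289333… kWh
Cost = 17.289333… × £0.22 = £3.80

£3.80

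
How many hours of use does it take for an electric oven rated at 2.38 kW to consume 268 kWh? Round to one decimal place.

Hours = 268 kWh ÷ 2.38 kW = 112.6 h

112.6 h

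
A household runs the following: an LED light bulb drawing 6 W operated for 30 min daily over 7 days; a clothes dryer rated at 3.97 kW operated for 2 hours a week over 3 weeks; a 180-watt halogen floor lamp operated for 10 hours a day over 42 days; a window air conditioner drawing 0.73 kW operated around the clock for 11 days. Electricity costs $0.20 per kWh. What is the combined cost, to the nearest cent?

LED light bulb: Runtime = 30 min × 7 = 210 min = 3.5 h
LED light bulb: 0.006 kW × 3.5 h = 0.021 kWh
clothes dryer: Runtime = 2 h/week × 3 weeks = 6 h
clothes dryer: 3.97 kW × 6 h = 23.82 kWh
halogen floor lamp: Runtime = 10 h/day × 42 days = 420 h
halogen floor lamp: 0.18 kW × 420 h = 75.6 kWh
window air conditioner: Runtime = 24 h × 11 = 264 h
window air conditioner: 0.73 kW × 264 h = 192.72 kWh
Total energy = 292.161 kWh
Cost = 292.161 × $0.20 = $58.43

$58.43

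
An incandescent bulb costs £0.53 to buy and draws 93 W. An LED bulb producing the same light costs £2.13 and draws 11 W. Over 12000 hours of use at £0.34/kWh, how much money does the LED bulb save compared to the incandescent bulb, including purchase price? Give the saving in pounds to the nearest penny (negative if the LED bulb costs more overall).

incandescent bulb: £0.53 + (93/1000) kW × 12000 h × £0.34 = £0.53 + £379.44 = £379.97
LED bulb: £2.13 + (11/1000) kW × 12000 h × £0.34 = £2.13 + £44.88 = £47.01
Saving = £379.97 − £47.01 = £332.96

£332.96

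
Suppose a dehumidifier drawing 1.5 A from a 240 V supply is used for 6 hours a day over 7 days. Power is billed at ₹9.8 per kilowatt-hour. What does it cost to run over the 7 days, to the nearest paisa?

₹148.18

Power = 1.5 A × 240 V = 360 W = 0.36 kW
Runtime = 6 h/day × 7 days = 42 h
Energy = 0.36 kW × 42 h = 15.12 kWh
Cost = 15.12 kWh × ₹9.8/kWh = ₹148.18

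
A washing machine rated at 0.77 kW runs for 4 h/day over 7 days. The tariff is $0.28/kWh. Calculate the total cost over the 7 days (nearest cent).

Runtime = 4 h/day × 7 days = 28 h
Energy = 0.77 kW × 28 h = 21.56 kWh
Cost = 21.56 kWh × $0.28/kWh = $6.04

$6.04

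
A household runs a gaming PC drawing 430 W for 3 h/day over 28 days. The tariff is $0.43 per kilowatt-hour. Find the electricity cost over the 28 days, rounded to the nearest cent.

$15.53

Runtime = 3 h/day × 28 days = 84 h
Energy = 0.43 kW × 84 h = 36.12 kWh
Cost = 36.12 kWh × $0.43/kWh = $15.53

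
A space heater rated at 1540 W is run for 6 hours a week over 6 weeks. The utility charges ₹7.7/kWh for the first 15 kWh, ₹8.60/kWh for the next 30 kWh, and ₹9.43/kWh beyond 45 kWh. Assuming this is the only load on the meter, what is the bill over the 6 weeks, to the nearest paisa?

₹471.95

Runtime = 6 h/week × 6 weeks = 36 h
Energy = 1.54 kW × 36 h = 55.44 kWh
Tier 1 (0–15 kWh): 15 × ₹7.7 = ₹115.5
Tier 2 (15–45 kWh): 30 × ₹8.60 = ₹258
Above 45 kWh: 10.44 × ₹9.43 = ₹98.4492
Bill = ₹471.95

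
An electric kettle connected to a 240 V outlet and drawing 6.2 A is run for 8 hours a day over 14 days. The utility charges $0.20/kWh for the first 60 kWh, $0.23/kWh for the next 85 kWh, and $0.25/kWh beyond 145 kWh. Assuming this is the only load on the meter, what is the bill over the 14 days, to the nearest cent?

$36.96

Power = 6.2 A × 240 V = 1488 W = 1.488 kW
Runtime = 8 h/day × 14 days = 112 h
Energy = 1.488 kW × 112 h = 166.656 kWh
Tier 1 (0–60 kWh): 60 × $0.20 = $12
Tier 2 (60–145 kWh): 85 × $0.23 = $19.55
Above 145 kWh: 21.656 × $0.25 = $5.414
Bill = $36.96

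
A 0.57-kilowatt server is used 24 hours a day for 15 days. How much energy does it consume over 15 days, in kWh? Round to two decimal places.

205.20 kWh

Runtime = 24 h × 15 = 360 h
Energy = 0.57 kW × 360 h = 205.2 kWh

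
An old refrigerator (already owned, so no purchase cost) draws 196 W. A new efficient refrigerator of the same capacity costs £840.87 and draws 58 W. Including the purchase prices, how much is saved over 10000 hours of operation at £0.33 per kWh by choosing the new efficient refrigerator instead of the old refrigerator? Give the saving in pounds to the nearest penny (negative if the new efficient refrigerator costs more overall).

-£385.47

old refrigerator: £0.00 + (196/1000) kW × 10000 h × £0.33 = £0.00 + £646.8 = £646.8
new efficient refrigerator: £840.87 + (58/1000) kW × 10000 h × £0.33 = £840.87 + £191.4 = £1032.27
Saving = £646.8 − £1032.27 = −£385.47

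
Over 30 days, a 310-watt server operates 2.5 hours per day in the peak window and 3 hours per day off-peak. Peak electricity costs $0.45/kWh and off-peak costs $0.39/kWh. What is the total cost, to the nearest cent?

Peak energy = 0.31 kW × 2.5 h × 30 = 23.25 kWh
Off-peak energy = 0.31 kW × 3 h × 30 = 27.9 kWh
Cost = 23.25 × $0.45 + 27.9 × $0.39 = $10.4625 + $10.881 = $21.34

$21.34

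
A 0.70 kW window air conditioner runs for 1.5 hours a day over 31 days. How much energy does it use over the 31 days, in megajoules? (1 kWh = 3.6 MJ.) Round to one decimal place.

117.2 MJ

Runtime = 1.5 h/day × 31 days = 46.5 h
Energy = 0.7 kW × 46.5 h = 32.55 kWh
= 32.55 × 3.6 MJ = 117.2 MJ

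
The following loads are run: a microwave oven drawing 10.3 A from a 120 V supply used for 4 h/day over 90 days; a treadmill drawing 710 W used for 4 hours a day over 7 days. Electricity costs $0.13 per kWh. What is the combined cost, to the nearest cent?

microwave oven: Power = 10.3 A × 120 V = 1236 W = 1.236 kW
microwave oven: Runtime = 4 h/day × 90 days = 360 h
microwave oven: 1.236 kW × 360 h = 444.96 kWh
treadmill: Runtime = 4 h/day × 7 days = 28 h
treadmill: 0.71 kW × 28 h = 19.88 kWh
Total energy = 464.84 kWh
Cost = 464.84 × $0.13 = $60.43

$60.43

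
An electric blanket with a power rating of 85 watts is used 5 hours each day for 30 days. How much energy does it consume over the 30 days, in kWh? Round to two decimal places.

12.75 kWh

Runtime = 5 h/day × 30 days = 150 h
Energy = 0.085 kW × 150 h = 12.75 kWh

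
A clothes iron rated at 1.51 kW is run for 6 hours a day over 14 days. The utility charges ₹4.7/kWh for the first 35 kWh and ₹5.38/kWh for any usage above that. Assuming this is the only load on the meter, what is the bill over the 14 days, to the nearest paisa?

Runtime = 6 h/day × 14 days = 84 h
Energy = 1.51 kW × 84 h = 126.84 kWh
Tier 1 (0–35 kWh): 35 × ₹4.7 = ₹164.5
Above 35 kWh: 91.84 × ₹5.38 = ₹494.0992
Bill = ₹658.60

₹658.60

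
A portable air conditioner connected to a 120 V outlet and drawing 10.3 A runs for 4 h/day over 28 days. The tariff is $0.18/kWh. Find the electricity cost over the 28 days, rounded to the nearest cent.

Power = 10.3 A × 120 V = 1236 W = 1.236 kW
Runtime = 4 h/day × 28 days = 112 h
Energy = 1.236 kW × 112 h = 138.432 kWh
Cost = 138.432 kWh × $0.18/kWh = $24.92

$24.92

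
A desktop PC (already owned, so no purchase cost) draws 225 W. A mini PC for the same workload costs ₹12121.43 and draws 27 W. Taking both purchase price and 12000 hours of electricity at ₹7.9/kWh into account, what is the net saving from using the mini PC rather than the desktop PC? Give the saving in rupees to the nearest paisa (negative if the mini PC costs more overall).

₹6648.97

desktop PC: ₹0.00 + (225/1000) kW × 12000 h × ₹7.9 = ₹0.00 + ₹21330 = ₹21330
mini PC: ₹12121.43 + (27/1000) kW × 12000 h × ₹7.9 = ₹12121.43 + ₹2559.6 = ₹14681.03
Saving = ₹21330 − ₹14681.03 = ₹6648.97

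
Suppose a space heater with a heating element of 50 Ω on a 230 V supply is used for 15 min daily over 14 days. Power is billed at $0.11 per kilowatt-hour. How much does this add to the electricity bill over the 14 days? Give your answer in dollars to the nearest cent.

Power = V²/R = 230²/50 = 1058 W = 1.058 kW
Runtime = 15 min × 14 = 210 min = 3.5 h
Energy = 1.058 kW × 3.5 h = 3.703 kWh
Cost = 3.703 kWh × $0.11/kWh = $0.41

$0.41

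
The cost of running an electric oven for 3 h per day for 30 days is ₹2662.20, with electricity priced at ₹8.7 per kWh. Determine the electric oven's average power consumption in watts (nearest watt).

Energy = ₹2662.20 ÷ ₹8.7/kWh = 306 kWh
Runtime = 3 h/day × 30 days = 90 h
Power = 306 kWh ÷ 90 h = 3.4 kW = 3400 W

3400 W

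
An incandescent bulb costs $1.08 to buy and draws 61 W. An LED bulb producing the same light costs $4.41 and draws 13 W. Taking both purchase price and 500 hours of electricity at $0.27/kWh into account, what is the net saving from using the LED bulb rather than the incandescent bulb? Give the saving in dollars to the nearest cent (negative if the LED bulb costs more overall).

incandescent bulb: $1.08 + (61/1000) kW × 500 h × $0.27 = $1.08 + $8.235 = $9.315
LED bulb: $4.41 + (13/1000) kW × 500 h × $0.27 = $4.41 + $1.755 = $6.165
Saving = $9.315 − $6.165 = $3.15

$3.15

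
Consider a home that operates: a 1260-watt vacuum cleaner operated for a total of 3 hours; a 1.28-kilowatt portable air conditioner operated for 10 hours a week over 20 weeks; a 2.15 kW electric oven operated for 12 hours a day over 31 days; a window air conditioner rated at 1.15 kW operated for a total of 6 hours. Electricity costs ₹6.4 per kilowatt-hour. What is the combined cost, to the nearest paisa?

₹6825.47

vacuum cleaner: 1.26 kW × 3 h = 3.78 kWh
portable air conditioner: Runtime = 10 h/week × 20 weeks = 200 h
portable air conditioner: 1.28 kW × 200 h = 256 kWh
electric oven: Runtime = 12 h/day × 31 days = 372 h
electric oven: 2.15 kW × 372 h = 799.8 kWh
window air conditioner: 1.15 kW × 6 h = 6.9 kWh
Total energy = 1066.48 kWh
Cost = 1066.48 × ₹6.4 = ₹6825.47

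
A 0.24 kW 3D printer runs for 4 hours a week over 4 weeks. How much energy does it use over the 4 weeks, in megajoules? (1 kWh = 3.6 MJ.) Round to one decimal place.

Runtime = 4 h/week × 4 weeks = 16 h
Energy = 0.24 kW × 16 h = 3.84 kWh
= 3.84 × 3.6 MJ = 13.8 MJ

13.8 MJ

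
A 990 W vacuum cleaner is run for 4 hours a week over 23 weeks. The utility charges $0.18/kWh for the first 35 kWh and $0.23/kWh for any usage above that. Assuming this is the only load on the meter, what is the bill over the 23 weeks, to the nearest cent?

Runtime = 4 h/week × 23 weeks = 92 h
Energy = 0.99 kW × 92 h = 91.08 kWh
Tier 1 (0–35 kWh): 35 × $0.18 = $6.3
Above 35 kWh: 56.08 × $0.23 = $12.8984
Bill = $19.20

$19.20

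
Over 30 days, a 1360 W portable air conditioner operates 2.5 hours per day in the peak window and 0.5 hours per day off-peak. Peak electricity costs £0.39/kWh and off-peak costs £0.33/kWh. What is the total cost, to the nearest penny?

Peak energy = 1.36 kW × 2.5 h × 30 = 102 kWh
Off-peak energy = 1.36 kW × 0.5 h × 30 = 20.4 kWh
Cost = 102 × £0.39 + 20.4 × £0.33 = £39.78 + £6.732 = £46.51

£46.51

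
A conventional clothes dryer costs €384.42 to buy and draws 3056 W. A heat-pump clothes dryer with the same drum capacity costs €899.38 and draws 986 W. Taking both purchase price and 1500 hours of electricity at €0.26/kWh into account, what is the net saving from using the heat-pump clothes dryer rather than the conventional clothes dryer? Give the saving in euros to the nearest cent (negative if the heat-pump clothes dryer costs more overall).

conventional clothes dryer: €384.42 + (3056/1000) kW × 1500 h × €0.26 = €384.42 + €1191.84 = €1576.26
heat-pump clothes dryer: €899.38 + (986/1000) kW × 1500 h × €0.26 = €899.38 + €384.54 = €1283.92
Saving = €1576.26 − €1283.92 = €292.34

€292.34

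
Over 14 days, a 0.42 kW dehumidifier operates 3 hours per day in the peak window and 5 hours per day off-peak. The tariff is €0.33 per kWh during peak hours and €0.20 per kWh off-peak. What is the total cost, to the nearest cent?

Peak energy = 0.42 kW × 3 h × 14 = 17.64 kWh
Off-peak energy = 0.42 kW × 5 h × 14 = 29.4 kWh
Cost = 17.64 × €0.33 + 29.4 × €0.20 = €5.8212 + €5.88 = €11.70

€11.70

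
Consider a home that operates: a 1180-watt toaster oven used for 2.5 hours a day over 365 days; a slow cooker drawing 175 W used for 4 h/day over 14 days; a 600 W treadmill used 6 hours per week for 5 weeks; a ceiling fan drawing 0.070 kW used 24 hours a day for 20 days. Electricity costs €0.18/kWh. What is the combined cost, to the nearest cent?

toaster oven: Runtime = 2.5 h/day × 365 days = 912.5 h
toaster oven: 1.18 kW × 912.5 h = 1076.75 kWh
slow cooker: Runtime = 4 h/day × 14 days = 56 h
slow cooker: 0.175 kW × 56 h = 9.8 kWh
treadmill: Runtime = 6 h/week × 5 weeks = 30 h
treadmill: 0.6 kW × 30 h = 18 kWh
ceiling fan: Runtime = 24 h × 20 = 480 h
ceiling fan: 0.07 kW × 480 h = 33.6 kWh
Total energy = 1138.15 kWh
Cost = 1138.15 × €0.18 = €204.87

€204.87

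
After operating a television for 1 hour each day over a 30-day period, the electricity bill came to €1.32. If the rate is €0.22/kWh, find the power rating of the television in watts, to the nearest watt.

Energy = €1.32 ÷ €0.22/kWh = 6 kWh
Runtime = 1 h/day × 30 days = 30 h
Power = 6 kWh ÷ 30 h = 0.2 kW = 200 W

200 W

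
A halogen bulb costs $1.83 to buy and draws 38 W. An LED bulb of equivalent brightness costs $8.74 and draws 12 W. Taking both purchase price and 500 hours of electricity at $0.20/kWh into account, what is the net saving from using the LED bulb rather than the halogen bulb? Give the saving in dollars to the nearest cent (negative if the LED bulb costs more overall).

halogen bulb: $1.83 + (38/1000) kW × 500 h × $0.20 = $1.83 + $3.8 = $5.63
LED bulb: $8.74 + (12/1000) kW × 500 h × $0.20 = $8.74 + $1.2 = $9.94
Saving = $5.63 − $9.94 = −$4.31

-$4.31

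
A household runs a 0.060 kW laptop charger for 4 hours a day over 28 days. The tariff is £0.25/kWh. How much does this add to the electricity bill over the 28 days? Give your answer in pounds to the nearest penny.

Runtime = 4 h/day × 28 days = 112 h
Energy = 0.06 kW × 112 h = 6.72 kWh
Cost = 6.72 kWh × £0.25/kWh = £1.68

£1.68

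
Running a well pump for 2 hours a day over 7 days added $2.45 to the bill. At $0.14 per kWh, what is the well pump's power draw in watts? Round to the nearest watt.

Energy = $2.45 ÷ $0.14/kWh = 17.5 kWh
Runtime = 2 h/day × 7 days = 14 h
Power = 17.5 kWh ÷ 14 h = 1.25 kW = 1250 W

1250 W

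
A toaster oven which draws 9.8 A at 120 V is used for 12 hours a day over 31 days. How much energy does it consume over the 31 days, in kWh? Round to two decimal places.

437.47 kWh

Power = 9.8 A × 120 V = 1176 W = 1.176 kW
Runtime = 12 h/day × 31 days = 372 h
Energy = 1.176 kW × 372 h = 437.472 kWh ≈ 437.47 kWh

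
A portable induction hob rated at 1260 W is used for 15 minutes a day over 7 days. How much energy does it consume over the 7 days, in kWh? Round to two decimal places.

Runtime = 15 min × 7 = 105 min = 1.75 h
Energy = 1.26 kW × 1.75 h = 2.205 kWh ≈ 2.21 kWh

2.21 kWh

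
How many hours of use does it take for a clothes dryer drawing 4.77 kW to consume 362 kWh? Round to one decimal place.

Hours = 362 kWh ÷ 4.77 kW = 75.9 h

75.9 h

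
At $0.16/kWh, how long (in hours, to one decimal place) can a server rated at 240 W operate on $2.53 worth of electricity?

65.9 h

Energy available = $2.53 ÷ $0.16/kWh = 15.8125 kWh
Hours = 15.8125 kWh ÷ 0.24 kW = 65.9 h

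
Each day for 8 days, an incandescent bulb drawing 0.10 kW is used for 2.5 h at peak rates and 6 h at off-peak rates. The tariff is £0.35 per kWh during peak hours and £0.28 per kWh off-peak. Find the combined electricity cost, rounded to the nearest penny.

£2.04

Peak energy = 0.1 kW × 2.5 h × 8 = 2 kWh
Off-peak energy = 0.1 kW × 6 h × 8 = 4.8 kWh
Cost = 2 × £0.35 + 4.8 × £0.28 = £0.7 + £1.344 = £2.04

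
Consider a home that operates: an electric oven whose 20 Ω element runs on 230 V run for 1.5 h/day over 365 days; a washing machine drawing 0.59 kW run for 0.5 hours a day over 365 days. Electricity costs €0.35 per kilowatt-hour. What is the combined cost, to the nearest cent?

€544.53

electric oven: Power = V²/R = 230²/20 = 2645 W = 2.645 kW
electric oven: Runtime = 1.5 h/day × 365 days = 547.5 h
electric oven: 2.645 kW × 547.5 h = 1448.1375 kWh
washing machine: Runtime = 0.5 h/day × 365 days = 182.5 h
washing machine: 0.59 kW × 182.5 h = 107.675 kWh
Total energy = 1555.8125 kWh
Cost = 1555.8125 × €0.35 = €544.53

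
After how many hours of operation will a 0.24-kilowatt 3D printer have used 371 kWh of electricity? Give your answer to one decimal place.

Hours = 371 kWh ÷ 0.24 kW = 1545.8 h

1545.8 h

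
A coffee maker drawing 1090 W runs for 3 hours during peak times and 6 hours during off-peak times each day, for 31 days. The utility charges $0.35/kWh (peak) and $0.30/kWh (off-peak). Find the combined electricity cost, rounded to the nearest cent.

Peak energy = 1.09 kW × 3 h × 31 = 101.37 kWh
Off-peak energy = 1.09 kW × 6 h × 31 = 202.74 kWh
Cost = 101.37 × $0.35 + 202.74 × $0.30 = $35.4795 + $60.822 = $96.30

$96.30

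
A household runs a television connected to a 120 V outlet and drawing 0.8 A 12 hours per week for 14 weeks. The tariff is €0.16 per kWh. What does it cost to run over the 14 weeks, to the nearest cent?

€2.58

Power = 0.8 A × 120 V = 96 W = 0.096 kW
Runtime = 12 h/week × 14 weeks = 168 h
Energy = 0.096 kW × 168 h = 16.128 kWh
Cost = 16.128 kWh × €0.16/kWh = €2.58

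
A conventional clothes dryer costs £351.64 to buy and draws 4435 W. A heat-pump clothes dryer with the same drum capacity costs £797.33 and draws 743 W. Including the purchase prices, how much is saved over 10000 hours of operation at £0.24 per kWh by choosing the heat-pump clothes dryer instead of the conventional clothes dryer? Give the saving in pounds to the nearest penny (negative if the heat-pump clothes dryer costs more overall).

£8415.11

conventional clothes dryer: £351.64 + (4435/1000) kW × 10000 h × £0.24 = £351.64 + £10644 = £10995.64
heat-pump clothes dryer: £797.33 + (743/1000) kW × 10000 h × £0.24 = £797.33 + £1783.2 = £2580.53
Saving = £10995.64 − £2580.53 = £8415.11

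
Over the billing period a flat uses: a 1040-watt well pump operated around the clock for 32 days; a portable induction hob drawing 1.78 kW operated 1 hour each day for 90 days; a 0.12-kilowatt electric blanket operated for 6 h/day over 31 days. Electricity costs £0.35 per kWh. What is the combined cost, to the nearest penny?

£343.43

well pump: Runtime = 24 h × 32 = 768 h
well pump: 1.04 kW × 768 h = 798.72 kWh
portable induction hob: Runtime = 1 h/day × 90 days = 90 h
portable induction hob: 1.78 kW × 90 h = 160.2 kWh
electric blanket: Runtime = 6 h/day × 31 days = 186 h
electric blanket: 0.12 kW × 186 h = 22.32 kWh
Total energy = 981.24 kWh
Cost = 981.24 × £0.35 = £343.43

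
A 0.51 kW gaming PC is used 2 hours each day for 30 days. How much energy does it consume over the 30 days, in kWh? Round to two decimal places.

Runtime = 2 h/day × 30 days = 60 h
Energy = 0.51 kW × 60 h = 30.6 kWh

30.60 kWh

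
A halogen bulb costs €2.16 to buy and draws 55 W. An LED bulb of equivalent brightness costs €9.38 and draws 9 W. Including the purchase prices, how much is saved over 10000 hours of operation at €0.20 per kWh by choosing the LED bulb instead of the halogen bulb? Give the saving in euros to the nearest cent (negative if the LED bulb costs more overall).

€84.78

halogen bulb: €2.16 + (55/1000) kW × 10000 h × €0.20 = €2.16 + €110 = €112.16
LED bulb: €9.38 + (9/1000) kW × 10000 h × €0.20 = €9.38 + €18 = €27.38
Saving = €112.16 − €27.38 = €84.78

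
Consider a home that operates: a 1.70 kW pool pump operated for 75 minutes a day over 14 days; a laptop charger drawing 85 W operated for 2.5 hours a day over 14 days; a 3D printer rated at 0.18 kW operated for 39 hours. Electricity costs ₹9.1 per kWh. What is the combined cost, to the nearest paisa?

pool pump: Runtime = 75 min × 14 = 1050 min = 17.5 h
pool pump: 1.7 kW × 17.5 h = 29.75 kWh
laptop charger: Runtime = 2.5 h/day × 14 days = 35 h
laptop charger: 0.085 kW × 35 h = 2.975 kWh
3D printer: 0.18 kW × 39 h = 7.02 kWh
Total energy = 39.745 kWh
Cost = 39.745 × ₹9.1 = ₹361.68

₹361.68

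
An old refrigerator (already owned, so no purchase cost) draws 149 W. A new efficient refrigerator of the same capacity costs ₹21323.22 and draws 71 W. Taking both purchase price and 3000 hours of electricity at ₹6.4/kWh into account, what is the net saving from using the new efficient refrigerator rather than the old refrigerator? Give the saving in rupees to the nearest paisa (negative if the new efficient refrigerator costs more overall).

old refrigerator: ₹0.00 + (149/1000) kW × 3000 h × ₹6.4 = ₹0.00 + ₹2860.8 = ₹2860.8
new efficient refrigerator: ₹21323.22 + (71/1000) kW × 3000 h × ₹6.4 = ₹21323.22 + ₹1363.2 = ₹22686.42
Saving = ₹2860.8 − ₹22686.42 = −₹19825.62

-₹19825.62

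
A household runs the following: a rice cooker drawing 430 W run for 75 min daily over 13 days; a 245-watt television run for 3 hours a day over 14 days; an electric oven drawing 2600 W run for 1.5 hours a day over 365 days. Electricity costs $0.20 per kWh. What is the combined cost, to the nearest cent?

$288.16

rice cooker: Runtime = 75 min × 13 = 975 min = 16.25 h
rice cooker: 0.43 kW × 16.25 h = 6.9875 kWh
television: Runtime = 3 h/day × 14 days = 42 h
television: 0.245 kW × 42 h = 10.29 kWh
electric oven: Runtime = 1.5 h/day × 365 days = 547.5 h
electric oven: 2.6 kW × 547.5 h = 1423.5 kWh
Total energy = 1440.7775 kWh
Cost = 1440.7775 × $0.20 = $288.16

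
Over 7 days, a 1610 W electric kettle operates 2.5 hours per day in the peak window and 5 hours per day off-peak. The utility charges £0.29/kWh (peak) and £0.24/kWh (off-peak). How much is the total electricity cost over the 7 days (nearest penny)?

£21.69

Peak energy = 1.61 kW × 2.5 h × 7 = 28.175 kWh
Off-peak energy = 1.61 kW × 5 h × 7 = 56.35 kWh
Cost = 28.175 × £0.29 + 56.35 × £0.24 = £8.17075 + £13.524 = £21.69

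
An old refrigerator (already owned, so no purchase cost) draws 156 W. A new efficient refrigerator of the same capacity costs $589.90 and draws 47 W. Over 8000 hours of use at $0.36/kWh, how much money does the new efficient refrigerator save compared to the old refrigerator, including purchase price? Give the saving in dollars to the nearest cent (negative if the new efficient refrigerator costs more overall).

old refrigerator: $0.00 + (156/1000) kW × 8000 h × $0.36 = $0.00 + $449.28 = $449.28
new efficient refrigerator: $589.90 + (47/1000) kW × 8000 h × $0.36 = $589.90 + $135.36 = $725.26
Saving = $449.28 − $725.26 = −$275.98

-$275.98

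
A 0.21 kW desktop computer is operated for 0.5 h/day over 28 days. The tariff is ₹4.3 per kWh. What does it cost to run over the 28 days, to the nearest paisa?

Runtime = 0.5 h/day × 28 days = 14 h
Energy = 0.21 kW × 14 h = 2.94 kWh
Cost = 2.94 kWh × ₹4.3/kWh = ₹12.64

₹12.64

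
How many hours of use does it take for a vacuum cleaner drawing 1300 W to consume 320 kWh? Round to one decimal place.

246.2 h

Hours = 320 kWh ÷ 1.3 kW = 246.2 h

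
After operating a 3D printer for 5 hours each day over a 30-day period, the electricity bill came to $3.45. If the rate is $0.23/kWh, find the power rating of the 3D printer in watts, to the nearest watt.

100 W

Energy = $3.45 ÷ $0.23/kWh = 15 kWh
Runtime = 5 h/day × 30 days = 150 h
Power = 15 kWh ÷ 150 h = 0.1 kW = 100 W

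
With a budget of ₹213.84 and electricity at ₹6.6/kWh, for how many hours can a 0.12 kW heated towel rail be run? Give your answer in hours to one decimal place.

270.0 h

Energy available = ₹213.84 ÷ ₹6.6/kWh = 32.4 kWh
Hours = 32.4 kWh ÷ 0.12 kW = 270.0 h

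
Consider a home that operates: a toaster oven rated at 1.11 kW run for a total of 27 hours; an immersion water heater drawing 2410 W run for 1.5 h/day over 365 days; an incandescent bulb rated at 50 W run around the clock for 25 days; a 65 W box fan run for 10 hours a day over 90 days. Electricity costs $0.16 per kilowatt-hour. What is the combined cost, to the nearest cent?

toaster oven: 1.11 kW × 27 h = 29.97 kWh
immersion water heater: Runtime = 1.5 h/day × 365 days = 547.5 h
immersion water heater: 2.41 kW × 547.5 h = 1319.475 kWh
incandescent bulb: Runtime = 24 h × 25 = 600 h
incandescent bulb: 0.05 kW × 600 h = 30 kWh
box fan: Runtime = 10 h/day × 90 days = 900 h
box fan: 0.065 kW × 900 h = 58.5 kWh
Total energy = 1437.945 kWh
Cost = 1437.945 × $0.16 = $230.07

$230.07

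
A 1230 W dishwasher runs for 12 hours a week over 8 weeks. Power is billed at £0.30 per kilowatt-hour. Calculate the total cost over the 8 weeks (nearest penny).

Runtime = 12 h/week × 8 weeks = 96 h
Energy = 1.23 kW × 96 h = 118.08 kWh
Cost = 118.08 kWh × £0.30/kWh = £35.42

£35.42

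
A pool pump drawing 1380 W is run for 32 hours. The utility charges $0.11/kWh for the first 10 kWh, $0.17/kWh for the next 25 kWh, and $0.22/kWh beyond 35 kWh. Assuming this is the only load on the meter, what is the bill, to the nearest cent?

Energy = 1.38 kW × 32 h = 44.16 kWh
Tier 1 (0–10 kWh): 10 × $0.11 = $1.1
Tier 2 (10–35 kWh): 25 × $0.17 = $4.25
Above 35 kWh: 9.16 × $0.22 = $2.0152
Bill = $7.37

$7.37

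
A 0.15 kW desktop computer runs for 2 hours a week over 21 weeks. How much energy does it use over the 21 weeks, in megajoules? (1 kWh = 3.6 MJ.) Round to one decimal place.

22.7 MJ

Runtime = 2 h/week × 21 weeks = 42 h
Energy = 0.15 kW × 42 h = 6.3 kWh
= 6.3 × 3.6 MJ = 22.7 MJ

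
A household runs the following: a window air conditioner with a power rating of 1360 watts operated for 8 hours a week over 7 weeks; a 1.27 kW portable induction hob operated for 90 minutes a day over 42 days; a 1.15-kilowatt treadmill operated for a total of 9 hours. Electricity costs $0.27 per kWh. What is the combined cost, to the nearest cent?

window air conditioner: Runtime = 8 h/week × 7 weeks = 56 h
window air conditioner: 1.36 kW × 56 h = 76.16 kWh
portable induction hob: Runtime = 90 min × 42 = 3780 min = 63 h
portable induction hob: 1.27 kW × 63 h = 80.01 kWh
treadmill: 1.15 kW × 9 h = 10.35 kWh
Total energy = 166.52 kWh
Cost = 166.52 × $0.27 = $44.96

$44.96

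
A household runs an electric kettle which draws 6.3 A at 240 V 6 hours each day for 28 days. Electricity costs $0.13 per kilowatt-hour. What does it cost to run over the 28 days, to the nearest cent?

Power = 6.3 A × 240 V = 1512 W = 1.512 kW
Runtime = 6 h/day × 28 days = 168 h
Energy = 1.512 kW × 168 h = 254.016 kWh
Cost = 254.016 kWh × $0.13/kWh = $33.02

$33.02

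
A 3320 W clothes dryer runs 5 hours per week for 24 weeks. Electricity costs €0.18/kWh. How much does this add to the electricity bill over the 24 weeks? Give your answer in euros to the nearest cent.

Runtime = 5 h/week × 24 weeks = 120 h
Energy = 3.32 kW × 120 h = 398.4 kWh
Cost = 398.4 kWh × €0.18/kWh = €71.71

€71.71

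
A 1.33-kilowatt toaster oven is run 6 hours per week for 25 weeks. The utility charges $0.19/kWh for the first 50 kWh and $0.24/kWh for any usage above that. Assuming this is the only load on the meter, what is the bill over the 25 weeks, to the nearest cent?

$45.38

Runtime = 6 h/week × 25 weeks = 150 h
Energy = 1.33 kW × 150 h = 199.5 kWh
Tier 1 (0–50 kWh): 50 × $0.19 = $9.5
Above 50 kWh: 149.5 × $0.24 = $35.88
Bill = $45.38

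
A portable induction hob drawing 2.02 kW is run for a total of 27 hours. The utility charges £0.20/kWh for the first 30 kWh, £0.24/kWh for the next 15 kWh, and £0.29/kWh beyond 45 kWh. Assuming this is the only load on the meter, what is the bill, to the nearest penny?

Energy = 2.02 kW × 27 h = 54.54 kWh
Tier 1 (0–30 kWh): 30 × £0.20 = £6
Tier 2 (30–45 kWh): 15 × £0.24 = £3.6
Above 45 kWh: 9.54 × £0.29 = £2.7666
Bill = £12.37

£12.37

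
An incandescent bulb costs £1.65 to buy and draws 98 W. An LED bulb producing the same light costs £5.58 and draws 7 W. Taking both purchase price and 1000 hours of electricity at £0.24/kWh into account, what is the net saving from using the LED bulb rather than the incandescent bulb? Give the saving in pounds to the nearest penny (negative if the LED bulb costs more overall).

£17.91

incandescent bulb: £1.65 + (98/1000) kW × 1000 h × £0.24 = £1.65 + £23.52 = £25.17
LED bulb: £5.58 + (7/1000) kW × 1000 h × £0.24 = £5.58 + £1.68 = £7.26
Saving = £25.17 − £7.26 = £17.91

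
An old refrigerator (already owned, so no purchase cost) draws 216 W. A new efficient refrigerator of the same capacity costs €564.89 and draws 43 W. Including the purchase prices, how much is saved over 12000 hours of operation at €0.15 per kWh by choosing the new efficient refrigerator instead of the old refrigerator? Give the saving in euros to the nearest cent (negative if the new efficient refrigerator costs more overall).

-€253.49

old refrigerator: €0.00 + (216/1000) kW × 12000 h × €0.15 = €0.00 + €388.8 = €388.8
new efficient refrigerator: €564.89 + (43/1000) kW × 12000 h × €0.15 = €564.89 + €77.4 = €642.29
Saving = €388.8 − €642.29 = −€253.49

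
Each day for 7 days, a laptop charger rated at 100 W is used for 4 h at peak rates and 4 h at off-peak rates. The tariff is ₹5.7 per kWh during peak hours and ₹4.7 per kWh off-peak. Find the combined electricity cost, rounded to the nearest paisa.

Peak energy = 0.1 kW × 4 h × 7 = 2.8 kWh
Off-peak energy = 0.1 kW × 4 h × 7 = 2.8 kWh
Cost = 2.8 × ₹5.7 + 2.8 × ₹4.7 = ₹15.96 + ₹13.16 = ₹29.12

₹29.12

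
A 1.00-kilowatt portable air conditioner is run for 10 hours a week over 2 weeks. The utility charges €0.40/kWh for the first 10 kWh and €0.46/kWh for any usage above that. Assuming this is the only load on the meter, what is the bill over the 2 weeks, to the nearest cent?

€8.60

Runtime = 10 h/week × 2 weeks = 20 h
Energy = 1 kW × 20 h = 20 kWh
Tier 1 (0–10 kWh): 10 × €0.40 = €4
Above 10 kWh: 10 × €0.46 = €4.6
Bill = €8.60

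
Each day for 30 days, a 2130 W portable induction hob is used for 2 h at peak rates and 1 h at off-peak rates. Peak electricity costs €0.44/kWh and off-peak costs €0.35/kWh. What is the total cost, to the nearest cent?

€78.60

Peak energy = 2.13 kW × 2 h × 30 = 127.8 kWh
Off-peak energy = 2.13 kW × 1 h × 30 = 63.9 kWh
Cost = 127.8 × €0.44 + 63.9 × €0.35 = €56.232 + €22.365 = €78.60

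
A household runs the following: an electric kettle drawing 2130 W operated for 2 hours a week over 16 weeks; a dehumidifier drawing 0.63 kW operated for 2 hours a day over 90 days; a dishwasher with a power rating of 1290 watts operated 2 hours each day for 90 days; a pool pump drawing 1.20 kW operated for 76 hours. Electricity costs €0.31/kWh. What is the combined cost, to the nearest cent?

electric kettle: Runtime = 2 h/week × 16 weeks = 32 h
electric kettle: 2.13 kW × 32 h = 68.16 kWh
dehumidifier: Runtime = 2 h/day × 90 days = 180 h
dehumidifier: 0.63 kW × 180 h = 113.4 kWh
dishwasher: Runtime = 2 h/day × 90 days = 180 h
dishwasher: 1.29 kW × 180 h = 232.2 kWh
pool pump: 1.2 kW × 76 h = 91.2 kWh
Total energy = 504.96 kWh
Cost = 504.96 × €0.31 = €156.54

€156.54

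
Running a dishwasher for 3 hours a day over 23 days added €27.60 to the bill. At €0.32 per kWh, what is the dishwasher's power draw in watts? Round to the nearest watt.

Energy = €27.60 ÷ €0.32/kWh = 86.25 kWh
Runtime = 3 h/day × 23 days = 69 h
Power = 86.25 kWh ÷ 69 h = 1.25 kW = 1250 W

1250 W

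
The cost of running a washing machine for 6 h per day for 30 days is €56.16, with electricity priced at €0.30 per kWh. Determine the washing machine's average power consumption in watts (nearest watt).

1040 W

Energy = €56.16 ÷ €0.30/kWh = 187.2 kWh
Runtime = 6 h/day × 30 days = 180 h
Power = 187.2 kWh ÷ 180 h = 1.04 kW = 1040 W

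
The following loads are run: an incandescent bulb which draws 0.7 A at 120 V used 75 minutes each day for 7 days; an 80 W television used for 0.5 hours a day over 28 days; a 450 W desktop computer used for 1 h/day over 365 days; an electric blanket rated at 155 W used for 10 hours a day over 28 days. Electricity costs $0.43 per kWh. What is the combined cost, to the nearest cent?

$90.09

incandescent bulb: Power = 0.7 A × 120 V = 84 W = 0.084 kW
incandescent bulb: Runtime = 75 min × 7 = 525 min = 8.75 h
incandescent bulb: 0.084 kW × 8.75 h = 0.735 kWh
television: Runtime = 0.5 h/day × 28 days = 14 h
television: 0.08 kW × 14 h = 1.12 kWh
desktop computer: Runtime = 1 h/day × 365 days = 365 h
desktop computer: 0.45 kW × 365 h = 164.25 kWh
electric blanket: Runtime = 10 h/day × 28 days = 280 h
electric blanket: 0.155 kW × 280 h = 43.4 kWh
Total energy = 209.505 kWh
Cost = 209.505 × $0.43 = $90.09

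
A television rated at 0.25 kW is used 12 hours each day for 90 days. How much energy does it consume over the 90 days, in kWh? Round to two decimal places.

270.00 kWh

Runtime = 12 h/day × 90 days = 1080 h
Energy = 0.25 kW × 1080 h = 270 kWh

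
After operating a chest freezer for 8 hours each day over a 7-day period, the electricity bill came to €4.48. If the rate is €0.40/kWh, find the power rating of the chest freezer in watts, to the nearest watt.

Energy = €4.48 ÷ €0.40/kWh = 11.2 kWh
Runtime = 8 h/day × 7 days = 56 h
Power = 11.2 kWh ÷ 56 h = 0.2 kW = 200 W

200 W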